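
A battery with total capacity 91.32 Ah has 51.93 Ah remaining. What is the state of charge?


SOC = (remaining / total) * 100 = (51.93 / 91.32) * 100 = 56.87%

56.87%


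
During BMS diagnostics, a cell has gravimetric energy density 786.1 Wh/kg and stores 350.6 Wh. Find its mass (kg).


m = E / ED = 350.6 / 786.1 = 0.4460 kg

0.4460 kg


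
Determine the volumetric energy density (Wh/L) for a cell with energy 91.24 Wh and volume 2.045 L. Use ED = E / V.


ED = E / V = 91.24 / 2.045 = 44.62 Wh/L

44.62 Wh/L


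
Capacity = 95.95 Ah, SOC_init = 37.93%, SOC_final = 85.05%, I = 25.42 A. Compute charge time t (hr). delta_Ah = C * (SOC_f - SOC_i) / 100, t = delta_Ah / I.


delta_Ah = 95.95 * (85.05 - 37.93) / 100 = 45.212 Ah
t = delta_Ah / I = 45.212 / 25.42 = 1.779 hr

1.779 hr


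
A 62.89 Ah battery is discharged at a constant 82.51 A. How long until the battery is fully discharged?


t = capacity / current = 62.89 / 82.51 = 0.7622 hr

0.7622 hr


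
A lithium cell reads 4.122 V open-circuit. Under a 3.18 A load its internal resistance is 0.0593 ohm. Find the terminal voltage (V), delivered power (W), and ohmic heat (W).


Step 1: V_terminal = OCV - I*R = 4.122 - 3.18 * 0.0593 = 3.9334 V
Step 2: P_out = V_terminal * I = 3.9334 * 3.18 = 12.51 W
Step 3: Q = I^2 * R = 3.18^2 * 0.0593 = 0.5997 W

V=3.9334 V, P=12.51 W, Q=0.5997 W


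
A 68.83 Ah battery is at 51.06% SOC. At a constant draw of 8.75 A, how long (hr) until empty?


Step 1: remaining = SOC/100 * C_total = 51.06/100 * 68.83 = 35.145 Ah
Step 2: t = remaining / I = 35.145 / 8.75 = 4.017 hr

4.017 hr


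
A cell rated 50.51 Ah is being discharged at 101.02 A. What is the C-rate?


Rearranging: C_rate = 101.02 / 50.51 = 2C

2C


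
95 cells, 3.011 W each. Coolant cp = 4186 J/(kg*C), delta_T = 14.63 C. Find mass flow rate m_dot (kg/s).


Step 1: Total heat Q = 95 * 3.011 W = 286.05 W
Step 2: denom = cp * dT = 4186 * 14.63 = 61241
Step 3: m_dot = 286.05 / 61241 = 0.004671 kg/s

0.004671 kg/s


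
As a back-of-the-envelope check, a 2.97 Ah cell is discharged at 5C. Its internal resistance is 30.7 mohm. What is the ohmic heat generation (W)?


Convert: R = 30.7 mohm = 0.0307 ohm
Step 1: I = C_rate * capacity = 5 * 2.97 = 14.85 A
Step 2: Q = I^2 * R = 14.85^2 * 0.0307 = 220.52 * 0.0307 = 6.770 W

6.770 W


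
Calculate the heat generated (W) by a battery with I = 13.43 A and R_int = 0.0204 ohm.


I^2 = 180.36
Q = 180.36 * 0.0204 = 3.679 W

3.679 W


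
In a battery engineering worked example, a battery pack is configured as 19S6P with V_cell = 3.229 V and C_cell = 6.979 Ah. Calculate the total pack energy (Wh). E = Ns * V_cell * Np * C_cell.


V_pack = 19 * 3.229 = 61.351 V
C_pack = 6 * 6.979 = 41.874 Ah
E = V_pack * C_pack = 61.351 * 41.874 = 2569 Wh

2569 Wh


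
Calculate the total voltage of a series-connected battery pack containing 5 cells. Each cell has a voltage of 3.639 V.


With 5 cells in series at 3.639 V each, V_pack = 18.195 V

18.195 V


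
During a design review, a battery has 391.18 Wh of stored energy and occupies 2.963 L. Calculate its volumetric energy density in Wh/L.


ED = E / V = 391.18 / 2.963 = 132.0 Wh/L

132.0 Wh/L


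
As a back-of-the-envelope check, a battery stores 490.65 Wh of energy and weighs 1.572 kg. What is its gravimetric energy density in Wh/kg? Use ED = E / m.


Specific energy = 490.65 Wh / 1.572 kg = 312.1 Wh/kg

312.1 Wh/kg


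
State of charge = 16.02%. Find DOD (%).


Complement of SOC: DOD = 100% - 16.02% = 83.98%

83.98%


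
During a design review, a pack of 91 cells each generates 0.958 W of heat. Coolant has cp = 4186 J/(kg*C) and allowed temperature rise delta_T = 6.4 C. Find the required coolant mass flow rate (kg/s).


Q_total = 91 * 0.958 = 87.178 W
m_dot = Q_total / (cp * dT) = 87.178 / (4186 * 6.4) = 0.003254 kg/s

0.003254 kg/s


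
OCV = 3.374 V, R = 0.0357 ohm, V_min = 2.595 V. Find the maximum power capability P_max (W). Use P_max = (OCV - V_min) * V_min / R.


P_max = (OCV - V_min) * V_min / R = (3.374 - 2.595) * 2.595 / 0.0357 = 0.779 * 2.595 / 0.0357 = 56.62 W

56.62 W


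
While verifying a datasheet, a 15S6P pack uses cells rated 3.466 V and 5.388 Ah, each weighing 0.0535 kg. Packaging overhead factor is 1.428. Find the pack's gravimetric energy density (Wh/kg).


Step 1: V_pack = 15 * 3.466 = 51.99 V
Step 2: C_pack = 6 * 5.388 = 32.328 Ah
Step 3: E_pack = V_pack * C_pack = 51.99 * 32.328 = 1680.7 Wh
Step 4: m_pack = 15 * 6 * 0.0535 * 1.428 = 6.8758 kg
Step 5: ED = E_pack / m_pack = 1680.7 / 6.8758 = 244.4 Wh/kg

244.4 Wh/kg


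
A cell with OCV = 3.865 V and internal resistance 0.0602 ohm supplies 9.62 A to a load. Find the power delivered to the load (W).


Step 1: V_terminal = OCV - I*R = 3.865 - 9.62 * 0.0602 = 3.2859 V
Step 2: P_out = V_terminal * I = 3.2859 * 9.62 = 31.61 W

31.61 W


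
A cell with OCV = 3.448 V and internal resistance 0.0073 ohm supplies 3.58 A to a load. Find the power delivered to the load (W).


Step 1: V_terminal = OCV - I*R = 3.448 - 3.58 * 0.0073 = 3.4219 V
Step 2: P_out = V_terminal * I = 3.4219 * 3.58 = 12.25 W

12.25 W


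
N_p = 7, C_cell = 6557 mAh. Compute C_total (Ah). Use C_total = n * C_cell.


Convert: C_cell = 6557 mAh = 6.557 Ah
C_total = 7 * 6.557 = 45.899 Ah

45.899 Ah


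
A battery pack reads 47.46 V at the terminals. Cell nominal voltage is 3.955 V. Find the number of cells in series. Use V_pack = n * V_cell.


Rearranging: n = V_pack / V_cell = 47.46 / 3.955 = 12 cells

12


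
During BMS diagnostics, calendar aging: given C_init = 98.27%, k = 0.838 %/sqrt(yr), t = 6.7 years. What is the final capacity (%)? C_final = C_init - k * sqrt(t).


Step 1: sqrt(6.7 yr) = 2.5884
Step 2: drop = 0.838 * 2.5884 = 2.1691
Step 3: C_final = 98.27 - 2.1691 = 96.10%

96.10%


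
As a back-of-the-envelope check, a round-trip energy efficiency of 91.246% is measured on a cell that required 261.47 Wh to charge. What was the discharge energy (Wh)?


E_dis = eta/100 * E_chg = 91.246/100 * 261.47 = 238.6 Wh

238.6 Wh


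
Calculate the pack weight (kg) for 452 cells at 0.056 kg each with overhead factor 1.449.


m_pack = n * m_cell * overhead = 452 * 0.056 * 1.449 = 36.68 kg

36.68 kg


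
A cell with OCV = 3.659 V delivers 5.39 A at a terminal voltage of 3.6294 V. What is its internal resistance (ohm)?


R = (OCV - V) / I = (3.659 - 3.6294) / 5.39 = 0.005492 ohm

0.005492 ohm


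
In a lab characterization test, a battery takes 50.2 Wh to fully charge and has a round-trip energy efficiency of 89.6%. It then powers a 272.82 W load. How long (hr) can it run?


Step 1: E_discharge = eta/100 * E_charge = 89.6/100 * 50.2 = 44.979 Wh
Step 2: t = E_discharge / P = 44.979 / 272.82 = 0.1649 hr

0.1649 hr


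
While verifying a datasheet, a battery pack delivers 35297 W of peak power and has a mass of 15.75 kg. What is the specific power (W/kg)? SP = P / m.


Specific power = 35297 W / 15.75 kg = 2241 W/kg

2241 W/kg


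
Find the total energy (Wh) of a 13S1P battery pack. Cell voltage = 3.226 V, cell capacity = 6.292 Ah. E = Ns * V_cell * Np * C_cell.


V_pack = 13 * 3.226 = 41.938 V
C_pack = 1 * 6.292 = 6.292 Ah
E = V_pack * C_pack = 41.938 * 6.292 = 263.9 Wh

263.9 Wh


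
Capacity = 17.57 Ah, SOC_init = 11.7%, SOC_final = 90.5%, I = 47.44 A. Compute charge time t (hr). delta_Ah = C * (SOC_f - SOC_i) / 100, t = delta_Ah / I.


delta_Ah = 17.57 * (90.5 - 11.7) / 100 = 13.845 Ah
t = delta_Ah / I = 13.845 / 47.44 = 0.2918 hr

0.2918 hr


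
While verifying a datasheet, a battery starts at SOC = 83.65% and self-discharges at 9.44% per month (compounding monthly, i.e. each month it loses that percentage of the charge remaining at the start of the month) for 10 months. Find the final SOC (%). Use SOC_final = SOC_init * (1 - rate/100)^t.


Monthly retention factor = 1 - 9.44/100 = 0.9056
Over 10 months: factor^10 = 0.37099
SOC_final = 83.65 * 0.37099 = 31.03%

31.03%


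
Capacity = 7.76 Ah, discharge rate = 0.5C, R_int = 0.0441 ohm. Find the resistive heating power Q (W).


Step 1: I = C_rate * capacity = 0.5 * 7.76 = 3.88 A
Step 2: Q = I^2 * R = 3.88^2 * 0.0441 = 15.054 * 0.0441 = 0.6639 W

0.6639 W


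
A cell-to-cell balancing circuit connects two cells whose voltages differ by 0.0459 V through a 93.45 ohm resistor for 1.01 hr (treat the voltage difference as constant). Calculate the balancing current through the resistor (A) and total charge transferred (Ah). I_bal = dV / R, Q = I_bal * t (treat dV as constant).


First, Ohm's law: I_bal = 0.0459 V / 93.45 ohm = 4.9117e-04 A
Then Q = I * t = 4.9117e-04 A * 1.01 hr = 4.961e-04 Ah

I=4.9117e-04 A, Q=4.961e-04 Ah


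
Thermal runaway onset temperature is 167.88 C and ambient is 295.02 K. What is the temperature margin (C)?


Convert: T_ambient = 295.02 K = 21.87 C
margin = 167.88 - 21.87 = 146.01 C

146.01 C


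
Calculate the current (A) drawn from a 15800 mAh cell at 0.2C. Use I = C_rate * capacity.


Convert: capacity = 15800 mAh = 15.8 Ah
At 0.2C: I = 0.2 * 15.8 Ah = 3.16 A

3.16 A


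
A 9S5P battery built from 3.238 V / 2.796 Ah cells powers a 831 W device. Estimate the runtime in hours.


Step 1: E_pack = Ns * V_cell * Np * C_cell = 9 * 3.238 * 5 * 2.796 = 407.41 Wh
Step 2: t = E_pack / P = 407.41 / 831 = 0.4903 hr

0.4903 hr


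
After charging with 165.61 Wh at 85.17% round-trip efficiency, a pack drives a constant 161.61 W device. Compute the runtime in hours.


Step 1: E_discharge = eta/100 * E_charge = 85.17/100 * 165.61 = 141.05 Wh
Step 2: t = E_discharge / P = 141.05 / 161.61 = 0.8728 hr

0.8728 hr


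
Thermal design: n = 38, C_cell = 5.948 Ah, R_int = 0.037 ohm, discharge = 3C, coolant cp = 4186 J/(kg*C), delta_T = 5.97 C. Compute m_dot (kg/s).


Step 1: I = 3 * 5.948 = 17.844 A
Step 2: Q_cell = I^2 * R = 17.844^2 * 0.037 = 11.781 W
Step 3: Q_total = 38 * 11.781 = 447.68 W
Step 4: m_dot = Q_total / (cp * dT) = 447.68 / (4186 * 5.97) = 0.01791 kg/s

0.01791 kg/s


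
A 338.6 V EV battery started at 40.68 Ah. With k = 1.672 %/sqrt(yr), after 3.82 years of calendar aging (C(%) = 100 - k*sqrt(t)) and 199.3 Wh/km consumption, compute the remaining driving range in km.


Step 1: capacity retention = 100 - 1.672 * sqrt(3.82) = 100 - 1.672 * 1.9545 = 96.732%
Step 2: C_now = 40.68 * 96.732/100 = 39.351 Ah
Step 3: E_pack = V * C_now = 338.6 * 39.351 = 13324 Wh
Step 4: range = E_pack / consumption = 13324 / 199.3 = 66.85 km

66.85 km


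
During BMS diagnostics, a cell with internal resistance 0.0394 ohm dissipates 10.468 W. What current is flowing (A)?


I = sqrt(Q / R) = sqrt(10.468 / 0.0394) = sqrt(265.69) = 16.30 A

16.30 A


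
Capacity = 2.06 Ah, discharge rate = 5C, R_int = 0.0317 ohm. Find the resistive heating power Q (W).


Step 1: I = C_rate * capacity = 5 * 2.06 = 10.3 A
Step 2: Q = I^2 * R = 10.3^2 * 0.0317 = 106.09 * 0.0317 = 3.363 W

3.363 W


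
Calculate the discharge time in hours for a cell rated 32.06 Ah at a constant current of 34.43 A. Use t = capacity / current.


t = capacity / current = 32.06 / 34.43 = 0.9312 hr

0.9312 hr


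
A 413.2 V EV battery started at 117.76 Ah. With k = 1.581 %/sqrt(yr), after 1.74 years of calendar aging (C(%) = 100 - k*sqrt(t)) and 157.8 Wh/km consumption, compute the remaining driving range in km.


Step 1: capacity retention = 100 - 1.581 * sqrt(1.74) = 100 - 1.581 * 1.3191 = 97.915%
Step 2: C_now = 117.76 * 97.915/100 = 115.3 Ah
Step 3: E_pack = V * C_now = 413.2 * 115.3 = 47642 Wh
Step 4: range = E_pack / consumption = 47642 / 157.8 = 301.9 km

301.9 km


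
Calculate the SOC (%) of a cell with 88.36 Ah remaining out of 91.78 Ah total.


SOC% = 88.36 / 91.78 * 100 = 96.27%

96.27%


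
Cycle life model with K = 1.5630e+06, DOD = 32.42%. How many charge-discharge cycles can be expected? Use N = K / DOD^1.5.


Step 1: DOD^1.5 = 32.42^1.5 = 184.59
Step 2: N = 1.5630e+06 / 184.59 = 8467 cycles

8467 cycles


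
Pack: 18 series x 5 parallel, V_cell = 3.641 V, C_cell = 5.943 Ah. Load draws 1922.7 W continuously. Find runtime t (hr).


Step 1: E_pack = Ns * V_cell * Np * C_cell = 18 * 3.641 * 5 * 5.943 = 1947.5 Wh
Step 2: t = E_pack / P = 1947.5 / 1922.7 = 1.013 hr

1.013 hr


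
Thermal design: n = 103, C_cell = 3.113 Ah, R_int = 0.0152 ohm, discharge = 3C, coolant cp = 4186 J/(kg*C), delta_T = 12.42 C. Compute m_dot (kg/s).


Step 1: I = 3 * 3.113 = 9.339 A
Step 2: Q_cell = I^2 * R = 9.339^2 * 0.0152 = 1.3257 W
Step 3: Q_total = 103 * 1.3257 = 136.55 W
Step 4: m_dot = Q_total / (cp * dT) = 136.55 / (4186 * 12.42) = 0.002626 kg/s

0.002626 kg/s


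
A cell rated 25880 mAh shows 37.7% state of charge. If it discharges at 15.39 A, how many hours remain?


Convert: C_total = 25880 mAh = 25.88 Ah
Step 1: remaining = SOC/100 * C_total = 37.7/100 * 25.88 = 9.7568 Ah
Step 2: t = remaining / I = 9.7568 / 15.39 = 0.6340 hr

0.6340 hr


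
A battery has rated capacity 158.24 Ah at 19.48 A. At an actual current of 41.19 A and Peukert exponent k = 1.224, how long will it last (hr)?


t_rated = C / I_rated = 158.24 / 19.48 = 8.1232 hr
(I_rated/I)^k = (0.47293)^1.224 = 0.3999
t = t_rated * (I_rated/I)^k = 8.1232 * 0.3999 = 3.248 hr

3.248 hr


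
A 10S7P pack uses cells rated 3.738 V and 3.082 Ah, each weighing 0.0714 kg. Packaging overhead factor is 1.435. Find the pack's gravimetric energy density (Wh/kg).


Step 1: V_pack = 10 * 3.738 = 37.38 V
Step 2: C_pack = 7 * 3.082 = 21.574 Ah
Step 3: E_pack = V_pack * C_pack = 37.38 * 21.574 = 806.44 Wh
Step 4: m_pack = 10 * 7 * 0.0714 * 1.435 = 7.1721 kg
Step 5: ED = E_pack / m_pack = 806.44 / 7.1721 = 112.4 Wh/kg

112.4 Wh/kg


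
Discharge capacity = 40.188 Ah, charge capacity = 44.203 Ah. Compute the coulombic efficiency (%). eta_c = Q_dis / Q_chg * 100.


eta_c = Q_dis / Q_chg * 100 = 40.188 / 44.203 * 100 = 90.92%

90.92%


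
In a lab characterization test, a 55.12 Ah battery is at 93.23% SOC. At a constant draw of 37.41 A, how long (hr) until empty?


Step 1: remaining = SOC/100 * C_total = 93.23/100 * 55.12 = 51.388 Ah
Step 2: t = remaining / I = 51.388 / 37.41 = 1.374 hr

1.374 hr


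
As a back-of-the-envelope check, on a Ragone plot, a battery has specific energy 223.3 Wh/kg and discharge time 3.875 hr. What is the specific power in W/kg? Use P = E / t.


P_specific = E / t = 223.3 / 3.875 = 57.63 W/kg

57.63 W/kg


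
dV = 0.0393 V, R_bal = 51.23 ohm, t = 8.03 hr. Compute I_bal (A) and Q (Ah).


First, Ohm's law: I_bal = 0.0393 V / 51.23 ohm = 7.6713e-04 A
Then Q = I * t = 7.6713e-04 A * 8.03 hr = 0.006160 Ah

I=7.6713e-04 A, Q=0.006160 Ah


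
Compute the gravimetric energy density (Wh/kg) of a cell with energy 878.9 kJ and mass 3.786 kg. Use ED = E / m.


Convert: E = 878.9 kJ = 244.14 Wh
ED = E / m = 244.14 / 3.786 = 64.48 Wh/kg

64.48 Wh/kg


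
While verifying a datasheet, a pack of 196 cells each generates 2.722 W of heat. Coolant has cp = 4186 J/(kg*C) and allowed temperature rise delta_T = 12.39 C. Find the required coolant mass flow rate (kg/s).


Q_total = 196 * 2.722 = 533.51 W
m_dot = Q_total / (cp * dT) = 533.51 / (4186 * 12.39) = 0.01029 kg/s

0.01029 kg/s


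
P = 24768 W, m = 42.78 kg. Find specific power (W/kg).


Specific power = 24768 W / 42.78 kg = 579.0 W/kg

579.0 W/kg


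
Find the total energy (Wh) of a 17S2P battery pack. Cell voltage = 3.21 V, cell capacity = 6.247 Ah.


V_pack = 17 * 3.21 = 54.57 V
C_pack = 2 * 6.247 = 12.494 Ah
E = V_pack * C_pack = 54.57 * 12.494 = 681.8 Wh

681.8 Wh


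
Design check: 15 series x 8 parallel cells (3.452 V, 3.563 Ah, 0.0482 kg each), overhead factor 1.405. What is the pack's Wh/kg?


Step 1: V_pack = 15 * 3.452 = 51.78 V
Step 2: C_pack = 8 * 3.563 = 28.504 Ah
Step 3: E_pack = V_pack * C_pack = 51.78 * 28.504 = 1475.9 Wh
Step 4: m_pack = 15 * 8 * 0.0482 * 1.405 = 8.1265 kg
Step 5: ED = E_pack / m_pack = 1475.9 / 8.1265 = 181.6 Wh/kg

181.6 Wh/kg


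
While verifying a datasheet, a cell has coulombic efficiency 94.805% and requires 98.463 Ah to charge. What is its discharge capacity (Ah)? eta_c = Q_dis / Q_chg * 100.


Q_dis = eta/100 * Q_chg = 94.805/100 * 98.463 = 93.35 Ah

93.35 Ah


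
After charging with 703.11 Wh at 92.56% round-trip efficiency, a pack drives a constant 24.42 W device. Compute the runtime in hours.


Step 1: E_discharge = eta/100 * E_charge = 92.56/100 * 703.11 = 650.8 Wh
Step 2: t = E_discharge / P = 650.8 / 24.42 = 26.65 hr

26.65 hr


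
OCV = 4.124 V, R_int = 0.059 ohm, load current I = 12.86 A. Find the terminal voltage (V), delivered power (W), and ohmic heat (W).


Step 1: V_terminal = OCV - I*R = 4.124 - 12.86 * 0.059 = 3.3653 V
Step 2: P_out = V_terminal * I = 3.3653 * 12.86 = 43.28 W
Step 3: Q = I^2 * R = 12.86^2 * 0.059 = 9.757 W

V=3.3653 V, P=43.28 W, Q=9.757 W


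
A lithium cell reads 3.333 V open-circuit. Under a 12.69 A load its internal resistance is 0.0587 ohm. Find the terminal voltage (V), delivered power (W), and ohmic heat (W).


Step 1: V_terminal = OCV - I*R = 3.333 - 12.69 * 0.0587 = 2.5881 V
Step 2: P_out = V_terminal * I = 2.5881 * 12.69 = 32.84 W
Step 3: Q = I^2 * R = 12.69^2 * 0.0587 = 9.453 W

V=2.5881 V, P=32.84 W, Q=9.453 W


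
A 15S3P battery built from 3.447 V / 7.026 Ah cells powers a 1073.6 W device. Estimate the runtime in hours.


Step 1: E_pack = Ns * V_cell * Np * C_cell = 15 * 3.447 * 3 * 7.026 = 1089.8 Wh
Step 2: t = E_pack / P = 1089.8 / 1073.6 = 1.015 hr

1.015 hr


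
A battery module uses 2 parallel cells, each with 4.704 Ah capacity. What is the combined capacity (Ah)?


C_total = 2 * 4.704 = 9.408 Ah

9.408 Ah


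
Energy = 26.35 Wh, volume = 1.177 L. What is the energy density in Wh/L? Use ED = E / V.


Volumetric ED = 26.35 Wh / 1.177 L = 22.39 Wh/L

22.39 Wh/L


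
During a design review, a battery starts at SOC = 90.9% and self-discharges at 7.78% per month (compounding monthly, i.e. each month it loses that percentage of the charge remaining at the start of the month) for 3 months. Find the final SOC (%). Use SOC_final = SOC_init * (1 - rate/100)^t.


decay = (1 - 7.78/100)^3 = 0.78429
SOC_final = 90.9 * 0.78429 = 71.29%

71.29%


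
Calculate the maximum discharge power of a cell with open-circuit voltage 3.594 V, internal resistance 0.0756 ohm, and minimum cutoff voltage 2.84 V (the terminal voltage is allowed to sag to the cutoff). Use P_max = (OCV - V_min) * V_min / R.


dV = OCV - V_min = 0.754 V (so I_max = dV / R)
P_max = dV * V_min / R = 0.754 * 2.84 / 0.0756 = 28.32 W

28.32 W


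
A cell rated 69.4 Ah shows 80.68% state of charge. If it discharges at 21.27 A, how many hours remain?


Step 1: remaining = SOC/100 * C_total = 80.68/100 * 69.4 = 55.992 Ah
Step 2: t = remaining / I = 55.992 / 21.27 = 2.632 hr

2.632 hr


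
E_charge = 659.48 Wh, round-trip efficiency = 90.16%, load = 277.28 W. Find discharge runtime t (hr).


Step 1: E_discharge = eta/100 * E_charge = 90.16/100 * 659.48 = 594.59 Wh
Step 2: t = E_discharge / P = 594.59 / 277.28 = 2.144 hr

2.144 hr


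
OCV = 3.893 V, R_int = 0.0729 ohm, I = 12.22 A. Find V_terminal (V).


V = OCV - I*R = 3.893 - 12.22 * 0.0729 = 3.002 V

3.002 V


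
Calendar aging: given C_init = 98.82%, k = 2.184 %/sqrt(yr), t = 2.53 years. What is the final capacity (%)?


Step 1: sqrt(2.53 yr) = 1.5906
Step 2: drop = 2.184 * 1.5906 = 3.4739
Step 3: C_final = 98.82 - 3.4739 = 95.35%

95.35%


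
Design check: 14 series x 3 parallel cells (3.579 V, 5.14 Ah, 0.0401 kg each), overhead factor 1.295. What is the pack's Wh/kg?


Step 1: V_pack = 14 * 3.579 = 50.106 V
Step 2: C_pack = 3 * 5.14 = 15.42 Ah
Step 3: E_pack = V_pack * C_pack = 50.106 * 15.42 = 772.63 Wh
Step 4: m_pack = 14 * 3 * 0.0401 * 1.295 = 2.181 kg
Step 5: ED = E_pack / m_pack = 772.63 / 2.181 = 354.3 Wh/kg

354.3 Wh/kg


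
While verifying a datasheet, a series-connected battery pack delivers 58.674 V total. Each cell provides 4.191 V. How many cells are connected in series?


n = V_pack / V_cell = 58.674 / 4.191 = 14

14


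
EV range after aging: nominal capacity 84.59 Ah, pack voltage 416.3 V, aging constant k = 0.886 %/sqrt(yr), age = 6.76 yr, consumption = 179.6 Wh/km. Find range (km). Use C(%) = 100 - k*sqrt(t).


Step 1: capacity retention = 100 - 0.886 * sqrt(6.76) = 100 - 0.886 * 2.6 = 97.696%
Step 2: C_now = 84.59 * 97.696/100 = 82.641 Ah
Step 3: E_pack = V * C_now = 416.3 * 82.641 = 34403 Wh
Step 4: range = E_pack / consumption = 34403 / 179.6 = 191.6 km

191.6 km


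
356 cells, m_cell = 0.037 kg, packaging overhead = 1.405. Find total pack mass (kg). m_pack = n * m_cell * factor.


m_pack = n * m_cell * overhead = 356 * 0.037 * 1.405 = 18.51 kg

18.51 kg


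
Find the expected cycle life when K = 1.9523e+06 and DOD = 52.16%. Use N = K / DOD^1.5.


Step 1: DOD^1.5 = 52.16^1.5 = 376.71
Step 2: N = 1.9523e+06 / 376.71 = 5183 cycles

5183 cycles


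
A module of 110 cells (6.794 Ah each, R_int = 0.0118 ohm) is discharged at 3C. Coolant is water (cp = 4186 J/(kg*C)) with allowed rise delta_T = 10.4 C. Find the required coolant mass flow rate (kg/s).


Step 1: I = 3 * 6.794 = 20.382 A
Step 2: Q_cell = I^2 * R = 20.382^2 * 0.0118 = 4.902 W
Step 3: Q_total = 110 * 4.902 = 539.22 W
Step 4: m_dot = Q_total / (cp * dT) = 539.22 / (4186 * 10.4) = 0.01239 kg/s

0.01239 kg/s


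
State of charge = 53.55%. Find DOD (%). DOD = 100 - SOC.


DOD = 100 - SOC = 100 - 53.55 = 46.45%

46.45%


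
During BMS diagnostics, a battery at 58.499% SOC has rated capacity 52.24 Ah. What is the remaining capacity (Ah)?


remaining = SOC / 100 * total = 58.499 / 100 * 52.24 = 30.56 Ah

30.56 Ah


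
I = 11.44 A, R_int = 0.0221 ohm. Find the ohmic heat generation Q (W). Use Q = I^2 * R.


Q = I^2 * R = 11.44^2 * 0.0221 = 2.892 W

2.892 W


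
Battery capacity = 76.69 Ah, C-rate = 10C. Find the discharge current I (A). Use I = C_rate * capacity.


At 10C: I = 10 * 76.69 Ah = 766.9 A

766.9 A


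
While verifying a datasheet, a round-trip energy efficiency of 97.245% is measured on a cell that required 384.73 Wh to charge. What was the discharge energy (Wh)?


E_dis = eta/100 * E_chg = 97.245/100 * 384.73 = 374.1 Wh

374.1 Wh


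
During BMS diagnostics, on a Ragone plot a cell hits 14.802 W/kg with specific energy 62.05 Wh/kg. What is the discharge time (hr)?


t = E / P = 62.05 / 14.802 = 4.192 hr

4.192 hr


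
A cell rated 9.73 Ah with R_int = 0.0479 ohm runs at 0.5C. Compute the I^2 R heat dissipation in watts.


Step 1: I = C_rate * capacity = 0.5 * 9.73 = 4.865 A
Step 2: Q = I^2 * R = 4.865^2 * 0.0479 = 23.668 * 0.0479 = 1.134 W

1.134 W


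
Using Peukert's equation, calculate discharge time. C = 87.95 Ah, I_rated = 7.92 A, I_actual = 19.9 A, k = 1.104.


t_rated = C / I_rated = 87.95 / 7.92 = 11.105 hr
(I_rated/I)^k = (0.39799)^1.104 = 0.36163
t = t_rated * (I_rated/I)^k = 11.105 * 0.36163 = 4.016 hr

4.016 hr


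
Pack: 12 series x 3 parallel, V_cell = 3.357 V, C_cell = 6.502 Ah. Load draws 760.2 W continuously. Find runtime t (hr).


Step 1: E_pack = Ns * V_cell * Np * C_cell = 12 * 3.357 * 3 * 6.502 = 785.78 Wh
Step 2: t = E_pack / P = 785.78 / 760.2 = 1.034 hr

1.034 hr


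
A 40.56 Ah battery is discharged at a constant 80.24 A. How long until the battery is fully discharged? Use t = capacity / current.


t = capacity / current = 40.56 / 80.24 = 0.5055 hr

0.5055 hr


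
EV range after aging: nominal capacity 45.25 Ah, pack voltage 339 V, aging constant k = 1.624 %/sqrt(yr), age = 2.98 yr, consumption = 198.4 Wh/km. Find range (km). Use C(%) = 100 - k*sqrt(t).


Step 1: capacity retention = 100 - 1.624 * sqrt(2.98) = 100 - 1.624 * 1.7263 = 97.196%
Step 2: C_now = 45.25 * 97.196/100 = 43.981 Ah
Step 3: E_pack = V * C_now = 339 * 43.981 = 14910 Wh
Step 4: range = E_pack / consumption = 14910 / 198.4 = 75.15 km

75.15 km


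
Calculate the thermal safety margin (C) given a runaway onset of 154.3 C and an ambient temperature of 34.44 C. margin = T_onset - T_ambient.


Safety margin = 154.3 C - 34.44 C = 119.86 C

119.86 C


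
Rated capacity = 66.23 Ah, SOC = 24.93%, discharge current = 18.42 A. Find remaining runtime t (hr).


Step 1: remaining = SOC/100 * C_total = 24.93/100 * 66.23 = 16.511 Ah
Step 2: t = remaining / I = 16.511 / 18.42 = 0.8964 hr

0.8964 hr


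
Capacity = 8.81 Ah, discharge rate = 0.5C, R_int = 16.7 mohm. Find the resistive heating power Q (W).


Convert: R = 16.7 mohm = 0.0167 ohm
Step 1: I = C_rate * capacity = 0.5 * 8.81 = 4.405 A
Step 2: Q = I^2 * R = 4.405^2 * 0.0167 = 19.404 * 0.0167 = 0.3240 W

0.3240 W


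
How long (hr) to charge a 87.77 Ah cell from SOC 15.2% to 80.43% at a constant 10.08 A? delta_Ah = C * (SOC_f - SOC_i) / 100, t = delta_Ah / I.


delta_Ah = 87.77 * (80.43 - 15.2) / 100 = 57.252 Ah
t = delta_Ah / I = 57.252 / 10.08 = 5.680 hr

5.680 hr


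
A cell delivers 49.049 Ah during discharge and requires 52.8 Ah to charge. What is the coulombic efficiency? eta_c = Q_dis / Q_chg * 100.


eta_c = Q_dis / Q_chg * 100 = 49.049 / 52.8 * 100 = 92.90%

92.90%


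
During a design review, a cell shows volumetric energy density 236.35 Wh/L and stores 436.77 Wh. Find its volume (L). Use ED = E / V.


V = E / ED = 436.77 / 236.35 = 1.848 L

1.848 L


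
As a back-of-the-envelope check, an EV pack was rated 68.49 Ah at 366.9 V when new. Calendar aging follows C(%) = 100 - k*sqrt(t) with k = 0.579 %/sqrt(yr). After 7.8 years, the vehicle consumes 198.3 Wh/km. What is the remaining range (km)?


Step 1: capacity retention = 100 - 0.579 * sqrt(7.8) = 100 - 0.579 * 2.7928 = 98.383%
Step 2: C_now = 68.49 * 98.383/100 = 67.383 Ah
Step 3: E_pack = V * C_now = 366.9 * 67.383 = 24723 Wh
Step 4: range = E_pack / consumption = 24723 / 198.3 = 124.7 km

124.7 km


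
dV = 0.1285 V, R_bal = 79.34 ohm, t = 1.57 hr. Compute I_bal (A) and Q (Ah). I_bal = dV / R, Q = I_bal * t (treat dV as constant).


First, Ohm's law: I_bal = 0.1285 V / 79.34 ohm = 0.0016196 A
Then Q = I * t = 0.0016196 A * 1.57 hr = 0.002543 Ah

I=0.0016196 A, Q=0.002543 Ah


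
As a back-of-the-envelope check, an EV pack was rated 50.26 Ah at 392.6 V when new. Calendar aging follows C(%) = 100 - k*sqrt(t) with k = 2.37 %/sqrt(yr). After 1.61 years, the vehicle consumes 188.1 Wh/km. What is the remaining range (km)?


Step 1: capacity retention = 100 - 2.37 * sqrt(1.61) = 100 - 2.37 * 1.2689 = 96.993%
Step 2: C_now = 50.26 * 96.993/100 = 48.749 Ah
Step 3: E_pack = V * C_now = 392.6 * 48.749 = 19139 Wh
Step 4: range = E_pack / consumption = 19139 / 188.1 = 101.7 km

101.7 km


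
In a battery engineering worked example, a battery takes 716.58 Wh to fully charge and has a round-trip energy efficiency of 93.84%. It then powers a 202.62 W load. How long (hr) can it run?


Step 1: E_discharge = eta/100 * E_charge = 93.84/100 * 716.58 = 672.44 Wh
Step 2: t = E_discharge / P = 672.44 / 202.62 = 3.319 hr

3.319 hr


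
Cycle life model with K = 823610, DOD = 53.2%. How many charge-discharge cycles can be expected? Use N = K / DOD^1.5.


Step 1: DOD^1.5 = 53.2^1.5 = 388.03
Step 2: N = 823610 / 388.03 = 2123 cycles

2123 cycles


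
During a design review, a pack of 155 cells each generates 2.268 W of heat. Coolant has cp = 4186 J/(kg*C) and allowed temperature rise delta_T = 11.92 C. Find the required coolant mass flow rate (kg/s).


Q_total = 155 * 2.268 = 351.54 W
m_dot = Q_total / (cp * dT) = 351.54 / (4186 * 11.92) = 0.007045 kg/s

0.007045 kg/s


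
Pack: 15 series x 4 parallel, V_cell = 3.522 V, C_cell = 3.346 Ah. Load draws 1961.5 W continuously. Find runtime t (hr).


Step 1: E_pack = Ns * V_cell * Np * C_cell = 15 * 3.522 * 4 * 3.346 = 707.08 Wh
Step 2: t = E_pack / P = 707.08 / 1961.5 = 0.3605 hr

0.3605 hr


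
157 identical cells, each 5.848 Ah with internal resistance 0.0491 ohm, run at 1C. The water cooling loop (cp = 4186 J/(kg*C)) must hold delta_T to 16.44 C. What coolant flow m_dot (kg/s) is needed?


Step 1: I = 1 * 5.848 = 5.848 A
Step 2: Q_cell = I^2 * R = 5.848^2 * 0.0491 = 1.6792 W
Step 3: Q_total = 157 * 1.6792 = 263.63 W
Step 4: m_dot = Q_total / (cp * dT) = 263.63 / (4186 * 16.44) = 0.003831 kg/s

0.003831 kg/s


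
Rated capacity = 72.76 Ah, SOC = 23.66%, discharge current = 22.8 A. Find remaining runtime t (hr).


Step 1: remaining = SOC/100 * C_total = 23.66/100 * 72.76 = 17.215 Ah
Step 2: t = remaining / I = 17.215 / 22.8 = 0.7550 hr

0.7550 hr


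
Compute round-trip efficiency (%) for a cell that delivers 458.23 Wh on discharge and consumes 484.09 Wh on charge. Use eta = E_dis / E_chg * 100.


eta_e = E_dis / E_chg * 100 = 458.23 / 484.09 * 100 = 94.66%

94.66%


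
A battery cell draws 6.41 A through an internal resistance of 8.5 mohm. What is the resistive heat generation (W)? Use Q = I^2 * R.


Convert: R = 8.5 mohm = 0.0085 ohm
Q = I^2 * R = 6.41^2 * 0.0085 = 0.3492 W

0.3492 W


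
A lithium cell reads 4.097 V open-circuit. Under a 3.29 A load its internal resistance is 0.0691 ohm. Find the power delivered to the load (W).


Step 1: V_terminal = OCV - I*R = 4.097 - 3.29 * 0.0691 = 3.8697 V
Step 2: P_out = V_terminal * I = 3.8697 * 3.29 = 12.73 W

12.73 W


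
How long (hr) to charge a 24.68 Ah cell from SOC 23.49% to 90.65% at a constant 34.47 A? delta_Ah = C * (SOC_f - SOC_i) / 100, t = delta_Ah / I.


Step 1: dSOC = 90.65% - 23.49% = 67.16%
Step 2: delta_Ah = 24.68 * 67.16 / 100 = 16.575 Ah
Step 3: t = 16.575 / 34.47 = 0.4809 hr

0.4809 hr


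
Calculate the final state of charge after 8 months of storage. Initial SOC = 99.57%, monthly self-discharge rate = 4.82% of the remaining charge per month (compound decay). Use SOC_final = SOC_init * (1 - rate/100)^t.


Monthly retention factor = 1 - 4.82/100 = 0.9518
Over 8 months: factor^8 = 0.67354
SOC_final = 99.57 * 0.67354 = 67.06%

67.06%


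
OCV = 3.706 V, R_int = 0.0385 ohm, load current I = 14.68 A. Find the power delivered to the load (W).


Step 1: V_terminal = OCV - I*R = 3.706 - 14.68 * 0.0385 = 3.1408 V
Step 2: P_out = V_terminal * I = 3.1408 * 14.68 = 46.11 W

46.11 W


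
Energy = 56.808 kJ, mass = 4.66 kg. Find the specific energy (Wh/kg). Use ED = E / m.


Convert: E = 56.808 kJ = 15.78 Wh
ED = E / m = 15.78 / 4.66 = 3.386 Wh/kg

3.386 Wh/kg


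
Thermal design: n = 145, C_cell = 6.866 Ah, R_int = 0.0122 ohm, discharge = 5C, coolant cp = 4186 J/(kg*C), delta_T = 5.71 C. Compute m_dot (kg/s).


Step 1: I = 5 * 6.866 = 34.33 A
Step 2: Q_cell = I^2 * R = 34.33^2 * 0.0122 = 14.378 W
Step 3: Q_total = 145 * 14.378 = 2084.8 W
Step 4: m_dot = Q_total / (cp * dT) = 2084.8 / (4186 * 5.71) = 0.08722 kg/s

0.08722 kg/s


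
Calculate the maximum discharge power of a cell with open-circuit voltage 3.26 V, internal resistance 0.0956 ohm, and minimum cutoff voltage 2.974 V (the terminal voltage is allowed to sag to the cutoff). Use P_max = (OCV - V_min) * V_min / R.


P_max = (OCV - V_min) * V_min / R = (3.26 - 2.974) * 2.974 / 0.0956 = 0.286 * 2.974 / 0.0956 = 8.897 W

8.897 W


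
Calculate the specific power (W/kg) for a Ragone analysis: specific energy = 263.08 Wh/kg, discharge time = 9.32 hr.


Specific power = 263.08 Wh/kg / 9.32 hr = 28.23 W/kg

28.23 W/kg


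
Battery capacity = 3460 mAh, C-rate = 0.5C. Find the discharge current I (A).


Convert: capacity = 3460 mAh = 3.46 Ah
I = C_rate * capacity = 0.5 * 3.46 = 1.73 A

1.73 A


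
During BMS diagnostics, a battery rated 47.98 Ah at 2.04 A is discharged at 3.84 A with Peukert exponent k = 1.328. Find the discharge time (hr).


Step 1: t_rated = C / I_rated = 47.98 / 2.04 = 23.52 hr
Step 2: ratio = 2.04 / 3.84 = 0.53125
Step 3: ratio^k = 0.53125^1.328 = 0.43171
Step 4: t = t_rated * ratio^k = 23.52 * 0.43171 = 10.15 hr

10.15 hr


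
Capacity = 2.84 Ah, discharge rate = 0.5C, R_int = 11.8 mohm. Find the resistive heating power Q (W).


Convert: R = 11.8 mohm = 0.0118 ohm
Step 1: I = C_rate * capacity = 0.5 * 2.84 = 1.42 A
Step 2: Q = I^2 * R = 1.42^2 * 0.0118 = 2.0164 * 0.0118 = 0.02379 W

0.02379 W


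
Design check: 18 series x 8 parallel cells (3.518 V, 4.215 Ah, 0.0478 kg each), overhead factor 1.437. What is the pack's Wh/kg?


Step 1: V_pack = 18 * 3.518 = 63.324 V
Step 2: C_pack = 8 * 4.215 = 33.72 Ah
Step 3: E_pack = V_pack * C_pack = 63.324 * 33.72 = 2135.3 Wh
Step 4: m_pack = 18 * 8 * 0.0478 * 1.437 = 9.8912 kg
Step 5: ED = E_pack / m_pack = 2135.3 / 9.8912 = 215.9 Wh/kg

215.9 Wh/kg


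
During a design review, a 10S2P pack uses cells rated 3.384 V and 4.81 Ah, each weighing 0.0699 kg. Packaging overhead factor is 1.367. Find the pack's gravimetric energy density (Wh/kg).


Step 1: V_pack = 10 * 3.384 = 33.84 V
Step 2: C_pack = 2 * 4.81 = 9.62 Ah
Step 3: E_pack = V_pack * C_pack = 33.84 * 9.62 = 325.54 Wh
Step 4: m_pack = 10 * 2 * 0.0699 * 1.367 = 1.9111 kg
Step 5: ED = E_pack / m_pack = 325.54 / 1.9111 = 170.3 Wh/kg

170.3 Wh/kg


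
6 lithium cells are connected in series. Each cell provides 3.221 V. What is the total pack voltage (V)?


With 6 cells in series at 3.221 V each, V_pack = 19.326 V

19.326 V


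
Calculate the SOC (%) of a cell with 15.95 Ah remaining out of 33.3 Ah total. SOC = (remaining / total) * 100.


SOC = (remaining / total) * 100 = (15.95 / 33.3) * 100 = 47.90%

47.90%


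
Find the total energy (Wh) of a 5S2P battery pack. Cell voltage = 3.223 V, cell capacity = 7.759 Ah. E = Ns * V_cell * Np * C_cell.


V_pack = 5 * 3.223 = 16.115 V
C_pack = 2 * 7.759 = 15.518 Ah
E = V_pack * C_pack = 16.115 * 15.518 = 250.1 Wh

250.1 Wh


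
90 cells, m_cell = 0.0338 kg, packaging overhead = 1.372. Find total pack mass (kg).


m_pack = n * m_cell * overhead = 90 * 0.0338 * 1.372 = 4.174 kg

4.174 kg


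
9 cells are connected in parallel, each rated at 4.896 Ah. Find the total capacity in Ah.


C_total = 9 * 4.896 = 44.064 Ah

44.064 Ah


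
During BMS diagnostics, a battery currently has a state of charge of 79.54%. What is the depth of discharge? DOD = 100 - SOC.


Complement of SOC: DOD = 100% - 79.54% = 20.46%

20.46%


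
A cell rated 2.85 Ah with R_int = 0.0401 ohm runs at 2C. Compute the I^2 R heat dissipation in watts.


Step 1: I = C_rate * capacity = 2 * 2.85 = 5.7 A
Step 2: Q = I^2 * R = 5.7^2 * 0.0401 = 32.49 * 0.0401 = 1.303 W

1.303 W


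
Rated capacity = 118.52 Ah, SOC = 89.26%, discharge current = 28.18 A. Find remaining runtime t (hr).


Step 1: remaining = SOC/100 * C_total = 89.26/100 * 118.52 = 105.79 Ah
Step 2: t = remaining / I = 105.79 / 28.18 = 3.754 hr

3.754 hr


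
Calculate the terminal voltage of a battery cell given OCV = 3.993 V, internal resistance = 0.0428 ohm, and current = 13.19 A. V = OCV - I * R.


V = OCV - I*R = 3.993 - 13.19 * 0.0428 = 3.428 V

3.428 V


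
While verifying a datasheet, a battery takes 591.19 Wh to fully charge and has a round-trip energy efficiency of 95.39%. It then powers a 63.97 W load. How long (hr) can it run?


Step 1: E_discharge = eta/100 * E_charge = 95.39/100 * 591.19 = 563.94 Wh
Step 2: t = E_discharge / P = 563.94 / 63.97 = 8.816 hr

8.816 hr


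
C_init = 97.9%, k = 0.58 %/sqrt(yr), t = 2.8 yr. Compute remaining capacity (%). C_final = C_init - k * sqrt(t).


sqrt(t) = sqrt(2.8) = 1.6733
C_final = 97.9 - 0.58 * 1.6733 = 96.93%

96.93%


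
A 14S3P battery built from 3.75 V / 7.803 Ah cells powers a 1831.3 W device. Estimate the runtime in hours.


Step 1: E_pack = Ns * V_cell * Np * C_cell = 14 * 3.75 * 3 * 7.803 = 1229 Wh
Step 2: t = E_pack / P = 1229 / 1831.3 = 0.6711 hr

0.6711 hr


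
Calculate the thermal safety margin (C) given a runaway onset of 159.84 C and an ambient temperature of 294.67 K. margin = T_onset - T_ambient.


Convert: T_ambient = 294.67 K = 21.52 C
margin = 159.84 - 21.52 = 138.32 C

138.32 C


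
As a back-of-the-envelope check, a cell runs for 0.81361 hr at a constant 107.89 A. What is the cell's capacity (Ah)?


C = I * t = 107.89 * 0.81361 = 87.78 Ah

87.78 Ah


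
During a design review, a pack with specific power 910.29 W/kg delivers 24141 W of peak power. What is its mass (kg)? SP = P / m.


m = P / SP = 24141 / 910.29 = 26.52 kg

26.52 kg


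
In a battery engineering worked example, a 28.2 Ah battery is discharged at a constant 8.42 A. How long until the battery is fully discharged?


t = capacity / current = 28.2 / 8.42 = 3.349 hr

3.349 hr


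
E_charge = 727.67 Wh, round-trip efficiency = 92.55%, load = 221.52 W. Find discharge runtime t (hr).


Step 1: E_discharge = eta/100 * E_charge = 92.55/100 * 727.67 = 673.46 Wh
Step 2: t = E_discharge / P = 673.46 / 221.52 = 3.040 hr

3.040 hr


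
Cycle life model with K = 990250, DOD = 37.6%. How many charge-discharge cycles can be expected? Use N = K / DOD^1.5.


Step 1: DOD^1.5 = 37.6^1.5 = 230.56
Step 2: N = 990250 / 230.56 = 4295 cycles

4295 cycles


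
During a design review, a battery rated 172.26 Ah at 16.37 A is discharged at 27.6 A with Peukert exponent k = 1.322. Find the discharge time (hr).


t_rated = C / I_rated = 172.26 / 16.37 = 10.523 hr
(I_rated/I)^k = (0.59312)^1.322 = 0.5013
t = t_rated * (I_rated/I)^k = 10.523 * 0.5013 = 5.275 hr

5.275 hr


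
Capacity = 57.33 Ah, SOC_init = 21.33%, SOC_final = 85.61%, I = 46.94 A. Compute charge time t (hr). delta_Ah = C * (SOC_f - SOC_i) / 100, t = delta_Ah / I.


Step 1: dSOC = 85.61% - 21.33% = 64.28%
Step 2: delta_Ah = 57.33 * 64.28 / 100 = 36.852 Ah
Step 3: t = 36.852 / 46.94 = 0.7851 hr

0.7851 hr


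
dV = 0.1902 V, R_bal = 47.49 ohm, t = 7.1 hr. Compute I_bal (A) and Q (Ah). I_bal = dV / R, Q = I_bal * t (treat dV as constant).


First, Ohm's law: I_bal = 0.1902 V / 47.49 ohm = 0.0040051 A
Then Q = I * t = 0.0040051 A * 7.1 hr = 0.02844 Ah

I=0.0040051 A, Q=0.02844 Ah


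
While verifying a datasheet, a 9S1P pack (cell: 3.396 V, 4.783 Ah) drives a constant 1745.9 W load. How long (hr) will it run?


Step 1: E_pack = Ns * V_cell * Np * C_cell = 9 * 3.396 * 1 * 4.783 = 146.19 Wh
Step 2: t = E_pack / P = 146.19 / 1745.9 = 0.08373 hr

0.08373 hr


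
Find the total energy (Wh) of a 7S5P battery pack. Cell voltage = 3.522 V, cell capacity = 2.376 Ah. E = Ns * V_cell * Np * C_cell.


V_pack = 7 * 3.522 = 24.654 V
C_pack = 5 * 2.376 = 11.88 Ah
E = V_pack * C_pack = 24.654 * 11.88 = 292.9 Wh

292.9 Wh


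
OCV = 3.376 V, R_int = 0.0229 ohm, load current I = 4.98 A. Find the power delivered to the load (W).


Step 1: V_terminal = OCV - I*R = 3.376 - 4.98 * 0.0229 = 3.262 V
Step 2: P_out = V_terminal * I = 3.262 * 4.98 = 16.24 W

16.24 W


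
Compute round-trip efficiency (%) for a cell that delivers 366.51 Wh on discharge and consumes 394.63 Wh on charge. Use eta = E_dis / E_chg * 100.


Round-trip efficiency = 366.51/394.63 * 100% = 92.87%

92.87%


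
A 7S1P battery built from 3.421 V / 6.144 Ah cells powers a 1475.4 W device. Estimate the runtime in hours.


Step 1: E_pack = Ns * V_cell * Np * C_cell = 7 * 3.421 * 1 * 6.144 = 147.13 Wh
Step 2: t = E_pack / P = 147.13 / 1475.4 = 0.09972 hr

0.09972 hr


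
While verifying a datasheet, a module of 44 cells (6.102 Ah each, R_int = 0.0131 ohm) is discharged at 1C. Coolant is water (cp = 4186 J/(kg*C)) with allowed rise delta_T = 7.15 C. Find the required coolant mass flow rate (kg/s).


Step 1: I = 1 * 6.102 = 6.102 A
Step 2: Q_cell = I^2 * R = 6.102^2 * 0.0131 = 0.48777 W
Step 3: Q_total = 44 * 0.48777 = 21.462 W
Step 4: m_dot = Q_total / (cp * dT) = 21.462 / (4186 * 7.15) = 7.171e-04 kg/s

7.171e-04 kg/s


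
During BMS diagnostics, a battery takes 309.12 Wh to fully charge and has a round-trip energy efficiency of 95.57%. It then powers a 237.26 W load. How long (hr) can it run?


Step 1: E_discharge = eta/100 * E_charge = 95.57/100 * 309.12 = 295.43 Wh
Step 2: t = E_discharge / P = 295.43 / 237.26 = 1.245 hr

1.245 hr
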